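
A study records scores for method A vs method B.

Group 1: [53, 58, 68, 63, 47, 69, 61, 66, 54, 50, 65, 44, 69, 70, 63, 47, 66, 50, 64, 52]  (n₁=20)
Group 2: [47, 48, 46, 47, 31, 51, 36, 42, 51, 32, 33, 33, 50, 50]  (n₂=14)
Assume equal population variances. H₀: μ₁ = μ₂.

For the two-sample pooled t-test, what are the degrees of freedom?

degrees of freedom = 32

df = n₁ + n₂ − 2 = 20 + 14 − 2 = 32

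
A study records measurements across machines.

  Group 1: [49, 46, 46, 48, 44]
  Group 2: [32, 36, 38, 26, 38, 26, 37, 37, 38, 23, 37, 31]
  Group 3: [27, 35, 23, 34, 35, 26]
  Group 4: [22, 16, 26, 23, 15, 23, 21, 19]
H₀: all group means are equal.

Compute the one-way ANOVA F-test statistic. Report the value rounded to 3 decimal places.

Group means [46.60, 33.25, 30.00, 20.62], grand mean 31.516
SSB = Σnᵢ(x̄ᵢ−x̄)² = 2136.417; SSW = ΣΣ(x−x̄ᵢ)² = 587.325
MSB = 2136.417/3 = 712.1390; MSW = 587.325/27 = 21.7528
F = MSB/MSW = 32.7378
df = (3, 27)

test statistic = 32.738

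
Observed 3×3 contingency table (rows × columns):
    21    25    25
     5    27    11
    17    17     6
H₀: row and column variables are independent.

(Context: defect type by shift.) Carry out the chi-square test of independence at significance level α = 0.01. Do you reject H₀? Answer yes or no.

reject H₀: yes

Row totals [71, 43, 40], col totals [43, 69, 42], n=154
χ² = (21−19.82)²/19.82 + (25−31.81)²/31.81 + (25−19.36)²/19.36 + (5−12.01)²/12.01 + (27−19.27)²/19.27 + (11−11.73)²/11.73 + (17−11.17)²/11.17 + (17−17.92)²/17.92 + (6−10.91)²/10.91 = 15.7081
df = 4
p-value (upper-tail) = 0.00344
At α=0.01: p < α → reject H₀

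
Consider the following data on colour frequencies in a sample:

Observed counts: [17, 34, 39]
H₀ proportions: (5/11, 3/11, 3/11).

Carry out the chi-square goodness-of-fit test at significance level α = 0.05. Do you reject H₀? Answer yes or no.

reject H₀: yes

n = 90; E_i = n·p_i = [40.91, 24.55, 24.55]
χ² = (17−40.91)²/40.91 + (34−24.55)²/24.55 + (39−24.55)²/24.55 = 26.1274
df = 2
p-value (upper-tail) = 0.00000
At α=0.05: p < α → reject H₀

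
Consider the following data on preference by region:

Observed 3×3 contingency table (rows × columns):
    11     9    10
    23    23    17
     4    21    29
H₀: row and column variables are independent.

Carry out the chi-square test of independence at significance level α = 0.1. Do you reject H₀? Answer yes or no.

Row totals [30, 63, 54], col totals [38, 53, 56], n=147
χ² = (11−7.76)²/7.76 + (9−10.82)²/10.82 + (10−11.43)²/11.43 + (23−16.29)²/16.29 + (23−22.71)²/22.71 + (17−24.00)²/24.00 + (4−13.96)²/13.96 + (21−19.47)²/19.47 + (29−20.57)²/20.57 = 17.3338
df = 4
p-value (upper-tail) = 0.00166
At α=0.1: p < α → reject H₀

reject H₀: yes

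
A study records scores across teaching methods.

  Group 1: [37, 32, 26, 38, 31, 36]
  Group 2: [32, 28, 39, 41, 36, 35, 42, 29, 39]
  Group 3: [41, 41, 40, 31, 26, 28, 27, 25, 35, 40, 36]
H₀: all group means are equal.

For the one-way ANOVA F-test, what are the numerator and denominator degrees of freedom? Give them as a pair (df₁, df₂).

degrees of freedom = [2, 23]

k = 3 groups, N = 26 total
df = (k−1, N−k) = (3−1, 26−3) = (2, 23)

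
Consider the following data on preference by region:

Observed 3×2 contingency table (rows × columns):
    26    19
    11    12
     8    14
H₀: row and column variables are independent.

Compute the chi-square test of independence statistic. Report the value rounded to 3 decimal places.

Row totals [45, 23, 22], col totals [45, 45], n=90
χ² = (26−22.50)²/22.50 + (19−22.50)²/22.50 + (11−11.50)²/11.50 + (12−11.50)²/11.50 + (8−11.00)²/11.00 + (14−11.00)²/11.00 = 2.7687
df = 2

test statistic = 2.769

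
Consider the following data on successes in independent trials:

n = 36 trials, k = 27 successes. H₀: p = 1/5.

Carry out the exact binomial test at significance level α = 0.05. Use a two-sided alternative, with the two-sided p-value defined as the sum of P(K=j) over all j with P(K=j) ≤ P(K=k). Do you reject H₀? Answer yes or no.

Exact binomial: n=36, k=27, p₀=1/5=0.2000
P(X=j) = C(n,j)·p₀^j·(1−p₀)^(n−j); p = Σ P(X=j) over j with P(X=j) ≤ P(X=27)
p-value (two-sided) = 0.00000
At α=0.05: p < α → reject H₀

reject H₀: yes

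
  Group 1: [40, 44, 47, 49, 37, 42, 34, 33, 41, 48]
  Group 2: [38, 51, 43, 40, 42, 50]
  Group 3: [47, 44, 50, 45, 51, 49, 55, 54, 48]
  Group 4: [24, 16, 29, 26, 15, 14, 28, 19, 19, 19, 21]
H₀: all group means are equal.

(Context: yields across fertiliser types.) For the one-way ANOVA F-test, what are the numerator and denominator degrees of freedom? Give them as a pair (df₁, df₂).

degrees of freedom = [3, 32]

k = 4 groups, N = 36 total
df = (k−1, N−k) = (4−1, 36−4) = (3, 32)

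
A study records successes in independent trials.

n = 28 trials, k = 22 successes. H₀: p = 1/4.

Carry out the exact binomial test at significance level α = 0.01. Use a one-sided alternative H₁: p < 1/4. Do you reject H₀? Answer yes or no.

Exact binomial: n=28, k=22, p₀=1/4=0.2500
P(X≤22) from Σ C(n,i)·p₀^i·(1−p₀)^(n−i)
p-value (one-sided, H₁ less) = 1.00000
At α=0.01: p ≥ α → fail to reject H₀

reject H₀: no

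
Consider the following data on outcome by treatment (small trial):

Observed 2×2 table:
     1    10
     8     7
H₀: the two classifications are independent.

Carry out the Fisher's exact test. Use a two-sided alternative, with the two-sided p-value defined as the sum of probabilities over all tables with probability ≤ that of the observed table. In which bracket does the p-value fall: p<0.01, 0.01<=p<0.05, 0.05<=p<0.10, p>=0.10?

p-value bracket: 0.01<=p<0.05

Margins: r₁=11, r₂=15, c₁=9, c₂=17, n=26
p_obs = C(11,1)·C(15,8)/C(26,9); sum pmf over tables with pmf ≤ p_obs
p-value (two-sided) = 0.03616
→ bracket: 0.01<=p<0.05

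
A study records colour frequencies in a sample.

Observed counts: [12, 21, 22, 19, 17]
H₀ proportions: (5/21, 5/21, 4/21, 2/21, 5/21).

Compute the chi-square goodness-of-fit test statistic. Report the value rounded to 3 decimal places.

n = 91; E_i = n·p_i = [21.67, 21.67, 17.33, 8.67, 21.67]
χ² = (12−21.67)²/21.67 + (21−21.67)²/21.67 + (22−17.33)²/17.33 + (19−8.67)²/8.67 + (17−21.67)²/21.67 = 18.9154
df = 4

test statistic = 18.915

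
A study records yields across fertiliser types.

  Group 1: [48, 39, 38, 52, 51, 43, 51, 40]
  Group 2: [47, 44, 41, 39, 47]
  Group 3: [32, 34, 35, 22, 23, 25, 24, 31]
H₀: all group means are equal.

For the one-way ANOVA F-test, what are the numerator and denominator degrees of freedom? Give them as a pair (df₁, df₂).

k = 3 groups, N = 21 total
df = (k−1, N−k) = (3−1, 21−3) = (2, 18)

degrees of freedom = [2, 18]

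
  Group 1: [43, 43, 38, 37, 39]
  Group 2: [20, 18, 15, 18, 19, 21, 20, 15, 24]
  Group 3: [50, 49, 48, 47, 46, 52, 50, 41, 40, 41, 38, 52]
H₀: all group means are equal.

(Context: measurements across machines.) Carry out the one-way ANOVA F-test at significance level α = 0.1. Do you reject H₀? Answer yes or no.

reject H₀: yes

Group means [40.00, 18.89, 46.17], grand mean 35.538
SSB = Σnᵢ(x̄ᵢ−x̄)² = 3949.906; SSW = ΣΣ(x−x̄ᵢ)² = 364.556
MSB = 3949.906/2 = 1974.9530; MSW = 364.556/23 = 15.8502
F = MSB/MSW = 124.6008
df = (2, 23)
p-value (upper-tail) = 0.00000
At α=0.1: p < α → reject H₀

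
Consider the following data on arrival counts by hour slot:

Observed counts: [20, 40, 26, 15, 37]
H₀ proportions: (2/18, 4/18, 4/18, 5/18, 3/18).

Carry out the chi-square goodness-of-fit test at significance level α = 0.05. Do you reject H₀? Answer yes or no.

reject H₀: yes

n = 138; E_i = n·p_i = [15.33, 30.67, 30.67, 38.33, 23.00]
χ² = (20−15.33)²/15.33 + (40−30.67)²/30.67 + (26−30.67)²/30.67 + (15−38.33)²/38.33 + (37−23.00)²/23.00 = 27.6957
df = 4
p-value (upper-tail) = 0.00001
At α=0.05: p < α → reject H₀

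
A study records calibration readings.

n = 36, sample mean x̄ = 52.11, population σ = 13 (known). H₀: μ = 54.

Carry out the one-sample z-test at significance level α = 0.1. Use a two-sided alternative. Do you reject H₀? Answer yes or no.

reject H₀: no

SE = σ/√n = 13/√36 = 2.1667
z = (x̄−μ₀)/SE = (52.11−54)/2.1667 = -0.8723
p-value (two-sided) = 0.38304
At α=0.1: p ≥ α → fail to reject H₀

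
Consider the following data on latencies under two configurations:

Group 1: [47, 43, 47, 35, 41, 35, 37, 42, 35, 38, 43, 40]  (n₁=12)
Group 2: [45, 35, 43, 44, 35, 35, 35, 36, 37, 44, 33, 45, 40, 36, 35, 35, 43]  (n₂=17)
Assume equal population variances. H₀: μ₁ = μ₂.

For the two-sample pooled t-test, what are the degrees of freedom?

degrees of freedom = 27

df = n₁ + n₂ − 2 = 12 + 17 − 2 = 27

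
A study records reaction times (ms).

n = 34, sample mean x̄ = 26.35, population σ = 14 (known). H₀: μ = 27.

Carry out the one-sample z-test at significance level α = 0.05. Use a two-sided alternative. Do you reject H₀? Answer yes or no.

SE = σ/√n = 14/√34 = 2.4010
z = (x̄−μ₀)/SE = (26.35−27)/2.4010 = -0.2707
p-value (two-sided) = 0.78660
At α=0.05: p ≥ α → fail to reject H₀

reject H₀: no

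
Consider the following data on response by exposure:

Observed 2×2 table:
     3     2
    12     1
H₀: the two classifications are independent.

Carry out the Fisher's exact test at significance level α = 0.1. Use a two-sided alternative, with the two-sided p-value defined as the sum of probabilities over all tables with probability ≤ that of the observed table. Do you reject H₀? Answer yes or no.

Margins: r₁=5, r₂=13, c₁=15, c₂=3, n=18
p_obs = C(5,3)·C(13,12)/C(18,15); sum pmf over tables with pmf ≤ p_obs
p-value (two-sided) = 0.17157
At α=0.1: p ≥ α → fail to reject H₀

reject H₀: no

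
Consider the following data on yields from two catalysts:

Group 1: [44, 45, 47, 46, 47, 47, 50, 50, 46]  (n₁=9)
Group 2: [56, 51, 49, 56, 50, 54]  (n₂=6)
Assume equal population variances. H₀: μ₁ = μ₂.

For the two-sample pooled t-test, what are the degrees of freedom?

df = n₁ + n₂ − 2 = 9 + 6 − 2 = 13

degrees of freedom = 13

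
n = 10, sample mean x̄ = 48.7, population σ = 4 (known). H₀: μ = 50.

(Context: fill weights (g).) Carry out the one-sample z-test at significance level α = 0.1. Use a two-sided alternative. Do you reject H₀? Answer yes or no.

SE = σ/√n = 4/√10 = 1.2649
z = (x̄−μ₀)/SE = (48.7−50)/1.2649 = -1.0277
p-value (two-sided) = 0.30407
At α=0.1: p ≥ α → fail to reject H₀

reject H₀: no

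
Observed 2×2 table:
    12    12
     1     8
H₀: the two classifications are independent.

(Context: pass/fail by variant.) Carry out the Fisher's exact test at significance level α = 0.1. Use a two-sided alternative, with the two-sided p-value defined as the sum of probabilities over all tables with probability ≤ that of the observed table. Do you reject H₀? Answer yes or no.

Margins: r₁=24, r₂=9, c₁=13, c₂=20, n=33
p_obs = C(24,12)·C(9,1)/C(33,13); sum pmf over tables with pmf ≤ p_obs
p-value (two-sided) = 0.05596
At α=0.1: p < α → reject H₀

reject H₀: yes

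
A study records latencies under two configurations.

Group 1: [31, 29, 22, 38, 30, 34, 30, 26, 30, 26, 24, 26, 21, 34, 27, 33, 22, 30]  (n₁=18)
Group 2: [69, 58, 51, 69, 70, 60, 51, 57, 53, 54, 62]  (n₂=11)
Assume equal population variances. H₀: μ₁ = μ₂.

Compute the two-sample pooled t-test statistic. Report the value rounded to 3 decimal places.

x̄₁=28.500, s₁=4.656, n₁=18
x̄₂=59.455, s₂=7.230, n₂=11
s_p² = [17·4.656² + 10·7.230²]/27 = 33.0084
SE = √(s_p²·(1/18+1/11)) = 2.1988
t = (28.500−59.455)/2.1988 = -14.0782
df = 27

test statistic = -14.078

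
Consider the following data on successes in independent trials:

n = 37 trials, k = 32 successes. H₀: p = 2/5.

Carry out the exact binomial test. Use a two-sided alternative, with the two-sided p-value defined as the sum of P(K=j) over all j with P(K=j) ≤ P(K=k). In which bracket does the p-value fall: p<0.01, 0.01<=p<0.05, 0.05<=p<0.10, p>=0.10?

p-value bracket: p<0.01

Exact binomial: n=37, k=32, p₀=2/5=0.4000
P(X=j) = C(n,j)·p₀^j·(1−p₀)^(n−j); p = Σ P(X=j) over j with P(X=j) ≤ P(X=32)
p-value (two-sided) = 0.00000
→ bracket: p<0.01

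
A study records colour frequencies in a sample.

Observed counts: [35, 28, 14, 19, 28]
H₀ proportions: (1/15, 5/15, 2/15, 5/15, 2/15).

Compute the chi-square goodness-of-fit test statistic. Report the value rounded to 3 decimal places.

n = 124; E_i = n·p_i = [8.27, 41.33, 16.53, 41.33, 16.53]
χ² = (35−8.27)²/8.27 + (28−41.33)²/41.33 + (14−16.53)²/16.53 + (19−41.33)²/41.33 + (28−16.53)²/16.53 = 111.1613
df = 4

test statistic = 111.161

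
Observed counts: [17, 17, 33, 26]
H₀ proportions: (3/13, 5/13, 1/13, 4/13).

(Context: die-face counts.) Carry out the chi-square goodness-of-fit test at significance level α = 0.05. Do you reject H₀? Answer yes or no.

reject H₀: yes

n = 93; E_i = n·p_i = [21.46, 35.77, 7.15, 28.62]
χ² = (17−21.46)²/21.46 + (17−35.77)²/35.77 + (33−7.15)²/7.15 + (26−28.62)²/28.62 = 104.3950
df = 3
p-value (upper-tail) = 0.00000
At α=0.05: p < α → reject H₀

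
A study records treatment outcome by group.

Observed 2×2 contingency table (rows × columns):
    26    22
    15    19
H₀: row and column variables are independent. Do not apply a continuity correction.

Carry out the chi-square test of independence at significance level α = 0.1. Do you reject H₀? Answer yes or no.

Row totals [48, 34], col totals [41, 41], n=82
χ² = (26−24.00)²/24.00 + (22−24.00)²/24.00 + (15−17.00)²/17.00 + (19−17.00)²/17.00 = 0.8039
df = 1
p-value (upper-tail) = 0.36992
At α=0.1: p ≥ α → fail to reject H₀

reject H₀: no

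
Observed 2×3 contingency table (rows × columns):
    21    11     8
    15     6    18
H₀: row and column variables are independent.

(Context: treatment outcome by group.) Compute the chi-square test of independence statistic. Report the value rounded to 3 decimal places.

Row totals [40, 39], col totals [36, 17, 26], n=79
χ² = (21−18.23)²/18.23 + (11−8.61)²/8.61 + (8−13.16)²/13.16 + (15−17.77)²/17.77 + (6−8.39)²/8.39 + (18−12.84)²/12.84 = 6.3051
df = 2

test statistic = 6.305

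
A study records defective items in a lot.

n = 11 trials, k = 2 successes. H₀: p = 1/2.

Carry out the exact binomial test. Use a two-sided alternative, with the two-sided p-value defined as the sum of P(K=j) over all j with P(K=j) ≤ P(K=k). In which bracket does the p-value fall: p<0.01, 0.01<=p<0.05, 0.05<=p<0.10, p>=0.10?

Exact binomial: n=11, k=2, p₀=1/2=0.5000
P(X=j) = C(n,j)·p₀^j·(1−p₀)^(n−j); p = Σ P(X=j) over j with P(X=j) ≤ P(X=2)
p-value (two-sided) = 0.06543
→ bracket: 0.05<=p<0.10

p-value bracket: 0.05<=p<0.10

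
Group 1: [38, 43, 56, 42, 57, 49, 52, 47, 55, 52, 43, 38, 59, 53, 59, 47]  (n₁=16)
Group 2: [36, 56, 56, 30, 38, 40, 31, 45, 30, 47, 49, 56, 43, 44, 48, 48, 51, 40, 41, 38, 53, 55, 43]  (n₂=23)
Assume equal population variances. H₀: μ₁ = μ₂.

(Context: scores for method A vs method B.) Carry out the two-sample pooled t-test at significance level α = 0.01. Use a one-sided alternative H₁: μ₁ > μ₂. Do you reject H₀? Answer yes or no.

x̄₁=49.375, s₁=7.079, n₁=16
x̄₂=44.261, s₂=8.225, n₂=23
s_p² = [15·7.079² + 22·8.225²]/37 = 60.5455
SE = √(s_p²·(1/16+1/23)) = 2.5331
t = (49.375−44.261)/2.5331 = 2.0189
df = 37
p-value (one-sided, H₁ greater) = 0.02539
At α=0.01: p ≥ α → fail to reject H₀

reject H₀: no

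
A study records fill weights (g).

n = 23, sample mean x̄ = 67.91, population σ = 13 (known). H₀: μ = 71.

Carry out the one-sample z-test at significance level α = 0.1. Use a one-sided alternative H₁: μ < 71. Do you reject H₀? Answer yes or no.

reject H₀: no

SE = σ/√n = 13/√23 = 2.7107
z = (x̄−μ₀)/SE = (67.91−71)/2.7107 = -1.1399
p-value (one-sided, H₁ less) = 0.12716
At α=0.1: p ≥ α → fail to reject H₀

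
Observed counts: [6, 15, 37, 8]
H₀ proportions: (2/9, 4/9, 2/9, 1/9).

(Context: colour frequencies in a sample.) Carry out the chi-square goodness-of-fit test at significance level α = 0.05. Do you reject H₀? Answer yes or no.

n = 66; E_i = n·p_i = [14.67, 29.33, 14.67, 7.33]
χ² = (6−14.67)²/14.67 + (15−29.33)²/29.33 + (37−14.67)²/14.67 + (8−7.33)²/7.33 = 46.1932
df = 3
p-value (upper-tail) = 0.00000
At α=0.05: p < α → reject H₀

reject H₀: yes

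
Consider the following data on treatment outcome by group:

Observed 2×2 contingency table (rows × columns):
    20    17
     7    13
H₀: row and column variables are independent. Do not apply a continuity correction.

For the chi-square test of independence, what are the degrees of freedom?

degrees of freedom = 1

df = (r−1)(c−1) = (2−1)·(2−1) = 1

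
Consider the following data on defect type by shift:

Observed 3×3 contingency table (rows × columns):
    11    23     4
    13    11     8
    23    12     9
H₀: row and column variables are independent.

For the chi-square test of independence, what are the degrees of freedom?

df = (r−1)(c−1) = (3−1)·(3−1) = 4

degrees of freedom = 4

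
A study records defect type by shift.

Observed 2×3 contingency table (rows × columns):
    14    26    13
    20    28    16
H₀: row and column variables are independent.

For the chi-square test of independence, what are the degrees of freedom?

df = (r−1)(c−1) = (2−1)·(3−1) = 2

degrees of freedom = 2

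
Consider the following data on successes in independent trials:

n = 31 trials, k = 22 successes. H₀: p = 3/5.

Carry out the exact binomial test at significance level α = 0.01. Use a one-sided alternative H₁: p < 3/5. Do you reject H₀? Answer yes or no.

Exact binomial: n=31, k=22, p₀=3/5=0.6000
P(X≤22) from Σ C(n,i)·p₀^i·(1−p₀)^(n−i)
p-value (one-sided, H₁ less) = 0.92618
At α=0.01: p ≥ α → fail to reject H₀

reject H₀: no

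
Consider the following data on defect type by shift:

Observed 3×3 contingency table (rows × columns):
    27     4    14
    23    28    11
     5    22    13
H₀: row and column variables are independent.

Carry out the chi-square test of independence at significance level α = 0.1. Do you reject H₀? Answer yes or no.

reject H₀: yes

Row totals [45, 62, 40], col totals [55, 54, 38], n=147
χ² = (27−16.84)²/16.84 + (4−16.53)²/16.53 + (14−11.63)²/11.63 + (23−23.20)²/23.20 + (28−22.78)²/22.78 + (11−16.03)²/16.03 + (5−14.97)²/14.97 + (22−14.69)²/14.69 + (13−10.34)²/10.34 = 29.8456
df = 4
p-value (upper-tail) = 0.00001
At α=0.1: p < α → reject H₀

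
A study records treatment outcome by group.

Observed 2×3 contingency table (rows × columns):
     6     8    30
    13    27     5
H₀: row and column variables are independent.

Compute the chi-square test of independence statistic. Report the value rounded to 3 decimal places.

test statistic = 30.743

Row totals [44, 45], col totals [19, 35, 35], n=89
χ² = (6−9.39)²/9.39 + (8−17.30)²/17.30 + (30−17.30)²/17.30 + (13−9.61)²/9.61 + (27−17.70)²/17.70 + (5−17.70)²/17.70 = 30.7430
df = 2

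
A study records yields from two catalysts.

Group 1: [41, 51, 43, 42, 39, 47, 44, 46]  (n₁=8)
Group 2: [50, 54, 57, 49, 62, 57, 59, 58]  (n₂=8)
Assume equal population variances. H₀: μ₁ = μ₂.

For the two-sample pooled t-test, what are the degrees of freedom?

df = n₁ + n₂ − 2 = 8 + 8 − 2 = 14

degrees of freedom = 14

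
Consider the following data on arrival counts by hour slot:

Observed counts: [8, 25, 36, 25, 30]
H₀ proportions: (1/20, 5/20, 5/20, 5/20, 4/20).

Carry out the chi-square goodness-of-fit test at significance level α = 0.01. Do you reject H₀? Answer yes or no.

n = 124; E_i = n·p_i = [6.20, 31.00, 31.00, 31.00, 24.80]
χ² = (8−6.20)²/6.20 + (25−31.00)²/31.00 + (36−31.00)²/31.00 + (25−31.00)²/31.00 + (30−24.80)²/24.80 = 4.7419
df = 4
p-value (upper-tail) = 0.31482
At α=0.01: p ≥ α → fail to reject H₀

reject H₀: no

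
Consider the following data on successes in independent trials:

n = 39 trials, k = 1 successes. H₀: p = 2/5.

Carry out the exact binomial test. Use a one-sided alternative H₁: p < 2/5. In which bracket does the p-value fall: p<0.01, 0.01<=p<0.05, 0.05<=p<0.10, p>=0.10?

p-value bracket: p<0.01

Exact binomial: n=39, k=1, p₀=2/5=0.4000
P(X≤1) from Σ C(n,i)·p₀^i·(1−p₀)^(n−i)
p-value (one-sided, H₁ less) = 0.00000
→ bracket: p<0.01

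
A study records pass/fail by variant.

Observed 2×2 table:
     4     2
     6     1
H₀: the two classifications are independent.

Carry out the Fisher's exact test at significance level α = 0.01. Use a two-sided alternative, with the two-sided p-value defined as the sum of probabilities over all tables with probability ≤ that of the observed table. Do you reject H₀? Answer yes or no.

reject H₀: no

Margins: r₁=6, r₂=7, c₁=10, c₂=3, n=13
p_obs = C(6,4)·C(7,6)/C(13,10); sum pmf over tables with pmf ≤ p_obs
p-value (two-sided) = 0.55944
At α=0.01: p ≥ α → fail to reject H₀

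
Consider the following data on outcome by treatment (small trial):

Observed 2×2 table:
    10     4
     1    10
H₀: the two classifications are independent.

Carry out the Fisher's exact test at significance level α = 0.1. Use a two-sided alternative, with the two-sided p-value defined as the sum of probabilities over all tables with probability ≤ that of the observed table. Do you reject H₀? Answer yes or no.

reject H₀: yes

Margins: r₁=14, r₂=11, c₁=11, c₂=14, n=25
p_obs = C(14,10)·C(11,1)/C(25,11); sum pmf over tables with pmf ≤ p_obs
p-value (two-sided) = 0.00371
At α=0.1: p < α → reject H₀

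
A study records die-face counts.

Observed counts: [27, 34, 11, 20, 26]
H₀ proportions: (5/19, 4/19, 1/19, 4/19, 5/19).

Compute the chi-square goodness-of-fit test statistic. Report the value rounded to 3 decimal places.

test statistic = 9.364

n = 118; E_i = n·p_i = [31.05, 24.84, 6.21, 24.84, 31.05]
χ² = (27−31.05)²/31.05 + (34−24.84)²/24.84 + (11−6.21)²/6.21 + (20−24.84)²/24.84 + (26−31.05)²/31.05 = 9.3644
df = 4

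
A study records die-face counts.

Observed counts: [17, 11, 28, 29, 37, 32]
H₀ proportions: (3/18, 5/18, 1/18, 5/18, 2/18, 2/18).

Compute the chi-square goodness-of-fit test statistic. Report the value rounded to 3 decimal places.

test statistic = 111.235

n = 154; E_i = n·p_i = [25.67, 42.78, 8.56, 42.78, 17.11, 17.11]
χ² = (17−25.67)²/25.67 + (11−42.78)²/42.78 + (28−8.56)²/8.56 + (29−42.78)²/42.78 + (37−17.11)²/17.11 + (32−17.11)²/17.11 = 111.2351
df = 5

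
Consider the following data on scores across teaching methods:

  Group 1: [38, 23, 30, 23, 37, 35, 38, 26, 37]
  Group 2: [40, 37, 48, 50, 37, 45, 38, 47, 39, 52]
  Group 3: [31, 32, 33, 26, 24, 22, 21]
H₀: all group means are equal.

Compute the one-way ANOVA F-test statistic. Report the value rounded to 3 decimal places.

Group means [31.89, 43.30, 27.00], grand mean 34.962
SSB = Σnᵢ(x̄ᵢ−x̄)² = 1223.973; SSW = ΣΣ(x−x̄ᵢ)² = 776.989
MSB = 1223.973/2 = 611.9863; MSW = 776.989/23 = 33.7821
F = MSB/MSW = 18.1157
df = (2, 23)

test statistic = 18.116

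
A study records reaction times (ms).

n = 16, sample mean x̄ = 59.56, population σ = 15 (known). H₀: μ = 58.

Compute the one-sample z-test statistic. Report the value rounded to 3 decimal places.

test statistic = 0.416

SE = σ/√n = 15/√16 = 3.7500
z = (x̄−μ₀)/SE = (59.56−58)/3.7500 = 0.4160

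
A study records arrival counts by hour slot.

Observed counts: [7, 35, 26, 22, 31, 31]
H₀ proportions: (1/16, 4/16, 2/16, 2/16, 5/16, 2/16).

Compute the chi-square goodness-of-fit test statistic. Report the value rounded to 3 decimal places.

test statistic = 17.258

n = 152; E_i = n·p_i = [9.50, 38.00, 19.00, 19.00, 47.50, 19.00]
χ² = (7−9.50)²/9.50 + (35−38.00)²/38.00 + (26−19.00)²/19.00 + (22−19.00)²/19.00 + (31−47.50)²/47.50 + (31−19.00)²/19.00 = 17.2579
df = 5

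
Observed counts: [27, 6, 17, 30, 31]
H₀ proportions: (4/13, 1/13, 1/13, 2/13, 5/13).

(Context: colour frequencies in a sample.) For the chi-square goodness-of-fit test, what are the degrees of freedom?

degrees of freedom = 4

df = k − 1 = 5 − 1 = 4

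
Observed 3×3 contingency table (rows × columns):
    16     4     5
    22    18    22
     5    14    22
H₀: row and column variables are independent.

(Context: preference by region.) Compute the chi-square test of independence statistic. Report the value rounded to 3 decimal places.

Row totals [25, 62, 41], col totals [43, 36, 49], n=128
χ² = (16−8.40)²/8.40 + (4−7.03)²/7.03 + (5−9.57)²/9.57 + (22−20.83)²/20.83 + (18−17.44)²/17.44 + (22−23.73)²/23.73 + (5−13.77)²/13.77 + (14−11.53)²/11.53 + (22−15.70)²/15.70 = 19.2301
df = 4

test statistic = 19.230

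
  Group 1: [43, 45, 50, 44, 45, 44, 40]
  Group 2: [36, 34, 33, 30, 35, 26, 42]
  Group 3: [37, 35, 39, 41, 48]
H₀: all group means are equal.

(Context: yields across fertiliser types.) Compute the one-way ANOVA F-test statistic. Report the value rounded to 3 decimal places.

Group means [44.43, 33.71, 40.00], grand mean 39.316
SSB = Σnᵢ(x̄ᵢ−x̄)² = 404.962; SSW = ΣΣ(x−x̄ᵢ)² = 303.143
MSB = 404.962/2 = 202.4812; MSW = 303.143/16 = 18.9464
F = MSB/MSW = 10.6870
df = (2, 16)

test statistic = 10.687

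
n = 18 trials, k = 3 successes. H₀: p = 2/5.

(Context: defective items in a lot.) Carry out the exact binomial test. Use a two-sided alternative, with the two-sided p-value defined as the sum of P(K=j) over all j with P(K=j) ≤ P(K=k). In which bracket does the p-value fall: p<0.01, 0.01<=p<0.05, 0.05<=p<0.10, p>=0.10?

Exact binomial: n=18, k=3, p₀=2/5=0.4000
P(X=j) = C(n,j)·p₀^j·(1−p₀)^(n−j); p = Σ P(X=j) over j with P(X=j) ≤ P(X=3)
p-value (two-sided) = 0.05306
→ bracket: 0.05<=p<0.10

p-value bracket: 0.05<=p<0.10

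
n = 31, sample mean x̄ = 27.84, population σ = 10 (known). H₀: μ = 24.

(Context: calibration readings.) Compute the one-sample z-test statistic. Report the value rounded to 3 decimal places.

SE = σ/√n = 10/√31 = 1.7961
z = (x̄−μ₀)/SE = (27.84−24)/1.7961 = 2.1380

test statistic = 2.138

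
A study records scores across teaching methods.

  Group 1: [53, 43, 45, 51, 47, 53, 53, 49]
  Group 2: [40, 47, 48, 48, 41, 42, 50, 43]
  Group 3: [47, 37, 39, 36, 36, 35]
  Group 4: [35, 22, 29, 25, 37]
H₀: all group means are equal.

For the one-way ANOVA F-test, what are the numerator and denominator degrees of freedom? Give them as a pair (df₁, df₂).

k = 4 groups, N = 27 total
df = (k−1, N−k) = (4−1, 27−4) = (3, 23)

degrees of freedom = [3, 23]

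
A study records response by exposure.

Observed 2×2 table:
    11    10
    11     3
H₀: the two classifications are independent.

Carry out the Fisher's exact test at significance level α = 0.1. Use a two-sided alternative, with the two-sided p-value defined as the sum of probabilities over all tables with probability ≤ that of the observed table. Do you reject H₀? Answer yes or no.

Margins: r₁=21, r₂=14, c₁=22, c₂=13, n=35
p_obs = C(21,11)·C(14,11)/C(35,22); sum pmf over tables with pmf ≤ p_obs
p-value (two-sided) = 0.16209
At α=0.1: p ≥ α → fail to reject H₀

reject H₀: no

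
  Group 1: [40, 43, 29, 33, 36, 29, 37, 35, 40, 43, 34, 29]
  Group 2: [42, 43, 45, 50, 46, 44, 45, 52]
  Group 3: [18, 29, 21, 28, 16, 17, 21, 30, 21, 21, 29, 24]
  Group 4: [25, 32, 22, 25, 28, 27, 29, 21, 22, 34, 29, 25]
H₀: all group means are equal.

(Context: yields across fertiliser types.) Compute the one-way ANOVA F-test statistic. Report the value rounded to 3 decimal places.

Group means [35.67, 45.88, 22.92, 26.58], grand mean 31.568
SSB = Σnᵢ(x̄ᵢ−x̄)² = 3035.420; SSW = ΣΣ(x−x̄ᵢ)² = 825.375
MSB = 3035.420/3 = 1011.8068; MSW = 825.375/40 = 20.6344
F = MSB/MSW = 49.0350
df = (3, 40)

test statistic = 49.035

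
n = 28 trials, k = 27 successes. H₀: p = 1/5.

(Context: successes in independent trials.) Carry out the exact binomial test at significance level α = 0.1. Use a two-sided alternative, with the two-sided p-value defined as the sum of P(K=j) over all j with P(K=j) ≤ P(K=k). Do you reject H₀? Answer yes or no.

reject H₀: yes

Exact binomial: n=28, k=27, p₀=1/5=0.2000
P(X=j) = C(n,j)·p₀^j·(1−p₀)^(n−j); p = Σ P(X=j) over j with P(X=j) ≤ P(X=27)
p-value (two-sided) = 0.00000
At α=0.1: p < α → reject H₀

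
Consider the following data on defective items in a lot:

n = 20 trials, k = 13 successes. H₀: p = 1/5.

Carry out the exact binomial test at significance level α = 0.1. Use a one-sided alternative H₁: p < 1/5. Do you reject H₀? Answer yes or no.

Exact binomial: n=20, k=13, p₀=1/5=0.2000
P(X≤13) from Σ C(n,i)·p₀^i·(1−p₀)^(n−i)
p-value (one-sided, H₁ less) = 1.00000
At α=0.1: p ≥ α → fail to reject H₀

reject H₀: no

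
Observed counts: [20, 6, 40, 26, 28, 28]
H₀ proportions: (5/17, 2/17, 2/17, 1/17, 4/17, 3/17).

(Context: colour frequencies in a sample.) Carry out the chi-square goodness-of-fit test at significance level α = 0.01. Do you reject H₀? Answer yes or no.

n = 148; E_i = n·p_i = [43.53, 17.41, 17.41, 8.71, 34.82, 26.12]
χ² = (20−43.53)²/43.53 + (6−17.41)²/17.41 + (40−17.41)²/17.41 + (26−8.71)²/8.71 + (28−34.82)²/34.82 + (28−26.12)²/26.12 = 85.3288
df = 5
p-value (upper-tail) = 0.00000
At α=0.01: p < α → reject H₀

reject H₀: yes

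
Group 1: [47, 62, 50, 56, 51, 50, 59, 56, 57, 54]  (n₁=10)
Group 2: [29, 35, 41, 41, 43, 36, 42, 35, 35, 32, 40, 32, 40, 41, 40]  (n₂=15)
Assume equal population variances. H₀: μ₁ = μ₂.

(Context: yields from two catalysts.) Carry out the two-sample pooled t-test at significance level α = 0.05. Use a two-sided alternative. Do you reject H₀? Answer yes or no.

x̄₁=54.200, s₁=4.662, n₁=10
x̄₂=37.467, s₂=4.307, n₂=15
s_p² = [9·4.662² + 14·4.307²]/23 = 19.7971
SE = √(s_p²·(1/10+1/15)) = 1.8165
t = (54.200−37.467)/1.8165 = 9.2121
df = 23
p-value (two-sided) = 0.00000
At α=0.05: p < α → reject H₀

reject H₀: yes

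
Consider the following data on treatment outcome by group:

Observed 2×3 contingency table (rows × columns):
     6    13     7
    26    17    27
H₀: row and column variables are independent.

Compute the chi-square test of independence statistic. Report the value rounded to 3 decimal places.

test statistic = 5.863

Row totals [26, 70], col totals [32, 30, 34], n=96
χ² = (6−8.67)²/8.67 + (13−8.12)²/8.12 + (7−9.21)²/9.21 + (26−23.33)²/23.33 + (17−21.88)²/21.88 + (27−24.79)²/24.79 = 5.8630
df = 2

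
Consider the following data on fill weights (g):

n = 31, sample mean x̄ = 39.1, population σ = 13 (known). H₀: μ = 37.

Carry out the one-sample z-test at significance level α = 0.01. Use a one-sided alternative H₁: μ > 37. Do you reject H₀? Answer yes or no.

reject H₀: no

SE = σ/√n = 13/√31 = 2.3349
z = (x̄−μ₀)/SE = (39.1−37)/2.3349 = 0.8994
p-value (one-sided, H₁ greater) = 0.18422
At α=0.01: p ≥ α → fail to reject H₀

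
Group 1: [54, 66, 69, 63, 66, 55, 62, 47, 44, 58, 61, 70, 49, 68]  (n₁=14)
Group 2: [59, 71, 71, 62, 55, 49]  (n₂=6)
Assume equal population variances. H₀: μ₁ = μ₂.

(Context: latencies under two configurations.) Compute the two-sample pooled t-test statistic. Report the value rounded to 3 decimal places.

x̄₁=59.429, s₁=8.492, n₁=14
x̄₂=61.167, s₂=8.773, n₂=6
s_p² = [13·8.492² + 5·8.773²]/18 = 73.4590
SE = √(s_p²·(1/14+1/6)) = 4.1821
t = (59.429−61.167)/4.1821 = -0.4156
df = 18

test statistic = -0.416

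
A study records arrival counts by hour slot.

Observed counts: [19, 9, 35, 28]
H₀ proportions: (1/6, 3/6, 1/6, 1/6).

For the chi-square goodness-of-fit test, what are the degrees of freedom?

df = k − 1 = 4 − 1 = 3

degrees of freedom = 3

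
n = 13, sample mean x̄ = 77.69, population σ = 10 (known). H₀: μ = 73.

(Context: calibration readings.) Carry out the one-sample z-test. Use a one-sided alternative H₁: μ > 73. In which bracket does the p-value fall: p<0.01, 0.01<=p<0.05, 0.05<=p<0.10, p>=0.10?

p-value bracket: 0.01<=p<0.05

SE = σ/√n = 10/√13 = 2.7735
z = (x̄−μ₀)/SE = (77.69−73)/2.7735 = 1.6910
p-value (one-sided, H₁ greater) = 0.04542
→ bracket: 0.01<=p<0.05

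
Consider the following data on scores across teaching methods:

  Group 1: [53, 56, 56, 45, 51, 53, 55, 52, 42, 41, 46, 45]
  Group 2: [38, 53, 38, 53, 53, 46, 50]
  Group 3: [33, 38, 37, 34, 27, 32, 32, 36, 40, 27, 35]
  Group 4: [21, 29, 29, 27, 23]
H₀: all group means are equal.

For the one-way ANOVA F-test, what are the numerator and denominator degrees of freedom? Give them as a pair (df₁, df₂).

k = 4 groups, N = 35 total
df = (k−1, N−k) = (4−1, 35−4) = (3, 31)

degrees of freedom = [3, 31]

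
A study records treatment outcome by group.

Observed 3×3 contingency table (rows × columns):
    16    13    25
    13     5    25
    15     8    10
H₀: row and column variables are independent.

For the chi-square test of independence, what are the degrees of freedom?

df = (r−1)(c−1) = (3−1)·(3−1) = 4

degrees of freedom = 4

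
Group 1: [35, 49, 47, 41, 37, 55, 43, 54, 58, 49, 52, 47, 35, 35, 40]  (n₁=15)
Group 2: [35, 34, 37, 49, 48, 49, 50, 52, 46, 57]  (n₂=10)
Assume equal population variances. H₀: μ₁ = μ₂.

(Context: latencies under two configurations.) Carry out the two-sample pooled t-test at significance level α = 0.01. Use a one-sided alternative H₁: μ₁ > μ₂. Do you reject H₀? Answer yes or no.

reject H₀: no

x̄₁=45.133, s₁=7.782, n₁=15
x̄₂=45.700, s₂=7.747, n₂=10
s_p² = [14·7.782² + 9·7.747²]/23 = 60.3406
SE = √(s_p²·(1/15+1/10)) = 3.1712
t = (45.133−45.700)/3.1712 = -0.1787
df = 23
p-value (one-sided, H₁ greater) = 0.57013
At α=0.01: p ≥ α → fail to reject H₀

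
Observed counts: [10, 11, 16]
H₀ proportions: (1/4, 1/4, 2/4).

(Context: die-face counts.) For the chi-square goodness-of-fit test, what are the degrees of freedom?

degrees of freedom = 2

df = k − 1 = 3 − 1 = 2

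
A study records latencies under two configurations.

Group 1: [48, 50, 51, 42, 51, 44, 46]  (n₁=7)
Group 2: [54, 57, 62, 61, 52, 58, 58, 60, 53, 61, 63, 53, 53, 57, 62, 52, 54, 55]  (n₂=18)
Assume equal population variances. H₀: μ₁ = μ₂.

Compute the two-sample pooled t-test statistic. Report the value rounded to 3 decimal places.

test statistic = -5.686

x̄₁=47.429, s₁=3.552, n₁=7
x̄₂=56.944, s₂=3.827, n₂=18
s_p² = [6·3.552² + 17·3.827²]/23 = 14.1156
SE = √(s_p²·(1/7+1/18)) = 1.6735
t = (47.429−56.944)/1.6735 = -5.6861
df = 23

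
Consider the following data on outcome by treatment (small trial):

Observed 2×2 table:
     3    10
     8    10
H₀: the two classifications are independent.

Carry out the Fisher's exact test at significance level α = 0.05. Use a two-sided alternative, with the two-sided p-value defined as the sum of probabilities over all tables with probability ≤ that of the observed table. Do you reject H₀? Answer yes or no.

reject H₀: no

Margins: r₁=13, r₂=18, c₁=11, c₂=20, n=31
p_obs = C(13,3)·C(18,8)/C(31,11); sum pmf over tables with pmf ≤ p_obs
p-value (two-sided) = 0.27546
At α=0.05: p ≥ α → fail to reject H₀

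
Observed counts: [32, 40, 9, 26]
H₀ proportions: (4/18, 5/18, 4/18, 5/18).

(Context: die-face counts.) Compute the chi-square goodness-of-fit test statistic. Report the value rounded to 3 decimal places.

n = 107; E_i = n·p_i = [23.78, 29.72, 23.78, 29.72]
χ² = (32−23.78)²/23.78 + (40−29.72)²/29.72 + (9−23.78)²/23.78 + (26−29.72)²/29.72 = 16.0477
df = 3

test statistic = 16.048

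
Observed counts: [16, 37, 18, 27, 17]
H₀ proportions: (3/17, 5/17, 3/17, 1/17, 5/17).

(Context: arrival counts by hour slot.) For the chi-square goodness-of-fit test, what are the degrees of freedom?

df = k − 1 = 5 − 1 = 4

degrees of freedom = 4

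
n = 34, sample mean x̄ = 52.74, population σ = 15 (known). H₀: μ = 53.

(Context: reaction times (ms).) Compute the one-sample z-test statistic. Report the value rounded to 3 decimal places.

test statistic = -0.101

SE = σ/√n = 15/√34 = 2.5725
z = (x̄−μ₀)/SE = (52.74−53)/2.5725 = -0.1011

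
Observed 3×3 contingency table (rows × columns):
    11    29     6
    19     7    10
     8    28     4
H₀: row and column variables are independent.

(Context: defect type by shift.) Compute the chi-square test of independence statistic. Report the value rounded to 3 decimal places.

Row totals [46, 36, 40], col totals [38, 64, 20], n=122
χ² = (11−14.33)²/14.33 + (29−24.13)²/24.13 + (6−7.54)²/7.54 + (19−11.21)²/11.21 + (7−18.89)²/18.89 + (10−5.90)²/5.90 + (8−12.46)²/12.46 + (28−20.98)²/20.98 + (4−6.56)²/6.56 = 22.7431
df = 4

test statistic = 22.743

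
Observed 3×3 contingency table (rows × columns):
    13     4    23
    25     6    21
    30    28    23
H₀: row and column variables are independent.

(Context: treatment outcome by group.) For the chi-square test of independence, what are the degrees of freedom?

df = (r−1)(c−1) = (3−1)·(3−1) = 4

degrees of freedom = 4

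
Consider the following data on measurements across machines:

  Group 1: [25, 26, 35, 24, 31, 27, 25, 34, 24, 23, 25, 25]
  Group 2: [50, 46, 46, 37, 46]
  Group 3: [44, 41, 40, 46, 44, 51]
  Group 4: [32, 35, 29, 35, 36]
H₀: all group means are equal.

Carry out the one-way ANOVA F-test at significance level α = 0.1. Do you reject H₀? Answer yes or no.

Group means [27.00, 45.00, 44.33, 33.40], grand mean 35.071
SSB = Σnᵢ(x̄ᵢ−x̄)² = 1803.324; SSW = ΣΣ(x−x̄ᵢ)² = 382.533
MSB = 1803.324/3 = 601.1079; MSW = 382.533/24 = 15.9389
F = MSB/MSW = 37.7133
df = (3, 24)
p-value (upper-tail) = 0.00000
At α=0.1: p < α → reject H₀

reject H₀: yes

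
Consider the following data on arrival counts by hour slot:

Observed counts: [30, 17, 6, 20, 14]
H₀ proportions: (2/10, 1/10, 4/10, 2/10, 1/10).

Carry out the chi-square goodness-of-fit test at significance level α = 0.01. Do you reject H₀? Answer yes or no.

n = 87; E_i = n·p_i = [17.40, 8.70, 34.80, 17.40, 8.70]
χ² = (30−17.40)²/17.40 + (17−8.70)²/8.70 + (6−34.80)²/34.80 + (20−17.40)²/17.40 + (14−8.70)²/8.70 = 44.4943
df = 4
p-value (upper-tail) = 0.00000
At α=0.01: p < α → reject H₀

reject H₀: yes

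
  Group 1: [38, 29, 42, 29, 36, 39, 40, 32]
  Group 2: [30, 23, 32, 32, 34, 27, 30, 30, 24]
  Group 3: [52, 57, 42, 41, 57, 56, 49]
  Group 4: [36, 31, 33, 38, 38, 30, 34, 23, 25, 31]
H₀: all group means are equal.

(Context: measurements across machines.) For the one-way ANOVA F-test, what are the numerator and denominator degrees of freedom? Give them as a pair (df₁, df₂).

degrees of freedom = [3, 30]

k = 4 groups, N = 34 total
df = (k−1, N−k) = (4−1, 34−4) = (3, 30)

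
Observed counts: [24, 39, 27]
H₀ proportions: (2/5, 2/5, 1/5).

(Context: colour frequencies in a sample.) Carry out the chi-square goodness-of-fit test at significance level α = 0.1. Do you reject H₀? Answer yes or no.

reject H₀: yes

n = 90; E_i = n·p_i = [36.00, 36.00, 18.00]
χ² = (24−36.00)²/36.00 + (39−36.00)²/36.00 + (27−18.00)²/18.00 = 8.7500
df = 2
p-value (upper-tail) = 0.01259
At α=0.1: p < α → reject H₀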